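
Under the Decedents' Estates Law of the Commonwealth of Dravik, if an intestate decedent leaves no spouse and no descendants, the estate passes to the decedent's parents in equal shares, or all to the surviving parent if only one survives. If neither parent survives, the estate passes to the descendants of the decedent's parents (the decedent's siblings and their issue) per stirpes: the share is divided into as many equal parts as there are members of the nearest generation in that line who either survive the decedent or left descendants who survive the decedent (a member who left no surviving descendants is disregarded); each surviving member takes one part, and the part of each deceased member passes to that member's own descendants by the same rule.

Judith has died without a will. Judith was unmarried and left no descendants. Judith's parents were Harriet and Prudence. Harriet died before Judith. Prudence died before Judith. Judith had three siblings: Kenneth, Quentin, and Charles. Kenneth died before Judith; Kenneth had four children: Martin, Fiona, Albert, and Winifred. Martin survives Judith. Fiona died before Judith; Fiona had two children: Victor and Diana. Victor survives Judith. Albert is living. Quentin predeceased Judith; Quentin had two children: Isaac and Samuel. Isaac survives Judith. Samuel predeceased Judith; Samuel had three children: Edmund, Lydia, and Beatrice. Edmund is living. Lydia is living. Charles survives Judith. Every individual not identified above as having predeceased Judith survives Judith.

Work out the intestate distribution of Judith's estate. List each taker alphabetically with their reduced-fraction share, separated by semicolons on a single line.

Albert 1/12; Beatrice 1/18; Charles 1/3; Diana 1/24; Edmund 1/18; Isaac 1/6; Lydia 1/18; Martin 1/12; Victor 1/24; Winifred 1/12

Neither parent survives and there are no descendants, so the estate passes to Judith's siblings and their issue per stirpes.
The estate is divided into 3 equal shares of 1/3 among Kenneth, Quentin, Charles.
Kenneth predeceased; the 1/3 allotted to Kenneth's branch passes to Kenneth's issue by representation.
The 1/3 is divided into 4 equal shares of 1/12 among Martin, Fiona, Albert, Winifred.
Martin is living and takes 1/12.
Fiona predeceased; the 1/12 allotted to Fiona's branch passes to Fiona's issue by representation.
The 1/12 is divided into 2 equal shares of 1/24 among Victor, Diana.
Victor is living and takes 1/24.
Diana is living and takes 1/24.
Albert is living and takes 1/12.
Winifred is living and takes 1/12.
Quentin predeceased; the 1/3 allotted to Quentin's branch passes to Quentin's issue by representation.
The 1/3 is divided into 2 equal shares of 1/6 among Isaac, Samuel.
Isaac is living and takes 1/6.
Samuel predeceased; the 1/6 allotted to Samuel's branch passes to Samuel's issue by representation.
The 1/6 is divided into 3 equal shares of 1/18 among Edmund, Lydia, Beatrice.
Edmund is living and takes 1/18.
Lydia is living and takes 1/18.
Beatrice is living and takes 1/18.
Charles is living and takes 1/3.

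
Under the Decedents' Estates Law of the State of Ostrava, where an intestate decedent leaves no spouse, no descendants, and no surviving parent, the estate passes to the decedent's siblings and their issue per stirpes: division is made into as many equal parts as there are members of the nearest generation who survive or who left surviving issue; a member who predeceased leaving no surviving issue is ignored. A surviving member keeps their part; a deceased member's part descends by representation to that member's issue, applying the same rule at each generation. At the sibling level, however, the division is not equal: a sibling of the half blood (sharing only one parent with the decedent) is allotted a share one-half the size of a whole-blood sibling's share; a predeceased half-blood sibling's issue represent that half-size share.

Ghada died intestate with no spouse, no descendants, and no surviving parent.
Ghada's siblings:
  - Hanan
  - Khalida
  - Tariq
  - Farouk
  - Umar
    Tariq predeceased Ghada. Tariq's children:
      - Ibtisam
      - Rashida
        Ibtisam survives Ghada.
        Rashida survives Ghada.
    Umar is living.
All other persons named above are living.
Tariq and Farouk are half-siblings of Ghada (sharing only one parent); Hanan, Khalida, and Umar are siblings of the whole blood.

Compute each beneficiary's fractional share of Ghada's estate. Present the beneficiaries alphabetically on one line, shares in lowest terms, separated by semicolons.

Farouk 1/8; Hanan 1/4; Ibtisam 1/16; Khalida 1/4; Rashida 1/16; Umar 1/4

No spouse, descendants, or parent survives, so the estate passes to Ghada's siblings per stirpes.
Half-blood siblings count for one-half the weight of whole-blood siblings at the initial division.
Dividing 1 in proportion to weights (total weight 4): Hanan (weight 1) → 1/4; Khalida (weight 1) → 1/4; Tariq (weight 1/2) → 1/8; Farouk (weight 1/2) → 1/8; Umar (weight 1) → 1/4.
Hanan is living and takes 1/4.
Khalida is living and takes 1/4.
Tariq predeceased; the 1/8 allotted to Tariq's branch passes to Tariq's issue by representation.
The 1/8 is divided into 2 equal shares of 1/16 among Ibtisam, Rashida.
Ibtisam is living and takes 1/16.
Rashida is living and takes 1/16.
Farouk is living and takes 1/8.
Umar is living and takes 1/4.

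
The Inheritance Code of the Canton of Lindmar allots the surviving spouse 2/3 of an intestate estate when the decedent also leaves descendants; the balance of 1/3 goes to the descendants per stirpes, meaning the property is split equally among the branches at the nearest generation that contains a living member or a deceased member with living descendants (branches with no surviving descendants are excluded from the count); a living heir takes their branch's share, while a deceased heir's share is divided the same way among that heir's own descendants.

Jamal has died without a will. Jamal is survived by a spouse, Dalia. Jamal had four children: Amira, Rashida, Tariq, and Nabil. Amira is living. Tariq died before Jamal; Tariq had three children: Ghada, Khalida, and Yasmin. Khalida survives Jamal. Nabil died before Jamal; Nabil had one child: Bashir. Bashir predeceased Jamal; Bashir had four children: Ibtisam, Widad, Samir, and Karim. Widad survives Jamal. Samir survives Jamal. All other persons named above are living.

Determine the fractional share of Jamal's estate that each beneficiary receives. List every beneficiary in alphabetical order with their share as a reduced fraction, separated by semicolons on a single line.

Dalia, as surviving spouse, takes 2/3.
The remaining 1/3 passes to Jamal's descendants per stirpes.
The 1/3 is divided into 4 equal shares of 1/12 among Amira, Rashida, Tariq, Nabil.
Amira is living and takes 1/12.
Rashida is living and takes 1/12.
Tariq predeceased; the 1/12 allotted to Tariq's branch passes to Tariq's issue by representation.
The 1/12 is divided into 3 equal shares of 1/36 among Ghada, Khalida, Yasmin.
Ghada is living and takes 1/36.
Khalida is living and takes 1/36.
Yasmin is living and takes 1/36.
Nabil predeceased; the 1/12 allotted to Nabil's branch passes to Nabil's issue by representation.
Bashir's line is the sole branch at this level, so the full 1/12 passes to Bashir's issue by representation.
The 1/12 is divided into 4 equal shares of 1/48 among Ibtisam, Widad, Samir, Karim.
Ibtisam is living and takes 1/48.
Widad is living and takes 1/48.
Samir is living and takes 1/48.
Karim is living and takes 1/48.

Amira 1/12; Dalia 2/3; Ghada 1/36; Ibtisam 1/48; Karim 1/48; Khalida 1/36; Rashida 1/12; Samir 1/48; Widad 1/48; Yasmin 1/36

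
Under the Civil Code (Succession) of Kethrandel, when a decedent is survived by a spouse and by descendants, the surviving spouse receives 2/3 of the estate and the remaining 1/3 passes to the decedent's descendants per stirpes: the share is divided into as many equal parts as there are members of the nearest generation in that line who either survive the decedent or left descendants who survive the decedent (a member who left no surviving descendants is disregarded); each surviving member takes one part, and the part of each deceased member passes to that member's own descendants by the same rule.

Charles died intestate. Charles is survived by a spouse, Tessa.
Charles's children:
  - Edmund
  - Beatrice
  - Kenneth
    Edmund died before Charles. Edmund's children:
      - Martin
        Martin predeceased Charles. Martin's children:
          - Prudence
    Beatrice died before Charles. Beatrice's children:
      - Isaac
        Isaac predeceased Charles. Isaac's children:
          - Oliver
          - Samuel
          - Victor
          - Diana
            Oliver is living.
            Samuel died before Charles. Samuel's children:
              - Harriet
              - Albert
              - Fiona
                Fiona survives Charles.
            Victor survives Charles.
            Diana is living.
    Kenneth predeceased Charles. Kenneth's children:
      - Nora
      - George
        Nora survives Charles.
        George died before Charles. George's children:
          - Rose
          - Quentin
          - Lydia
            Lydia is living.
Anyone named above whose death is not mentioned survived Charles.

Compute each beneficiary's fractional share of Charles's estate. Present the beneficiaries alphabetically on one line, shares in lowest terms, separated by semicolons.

Albert 1/108; Diana 1/36; Fiona 1/108; Harriet 1/108; Lydia 1/54; Nora 1/18; Oliver 1/36; Prudence 1/9; Quentin 1/54; Rose 1/54; Tessa 2/3; Victor 1/36

Tessa, as surviving spouse, takes 2/3.
The remaining 1/3 passes to Charles's descendants per stirpes.
The 1/3 is divided into 3 equal shares of 1/9 among Edmund, Beatrice, Kenneth.
Edmund predeceased; the 1/9 allotted to Edmund's branch passes to Edmund's issue by representation.
Martin's line is the sole branch at this level, so the full 1/9 passes to Martin's issue by representation.
Prudence is the sole taker at this level and receives the full 1/9.
Beatrice predeceased; the 1/9 allotted to Beatrice's branch passes to Beatrice's issue by representation.
Isaac's line is the sole branch at this level, so the full 1/9 passes to Isaac's issue by representation.
The 1/9 is divided into 4 equal shares of 1/36 among Oliver, Samuel, Victor, Diana.
Oliver is living and takes 1/36.
Samuel predeceased; the 1/36 allotted to Samuel's branch passes to Samuel's issue by representation.
The 1/36 is divided into 3 equal shares of 1/108 among Harriet, Albert, Fiona.
Harriet is living and takes 1/108.
Albert is living and takes 1/108.
Fiona is living and takes 1/108.
Victor is living and takes 1/36.
Diana is living and takes 1/36.
Kenneth predeceased; the 1/9 allotted to Kenneth's branch passes to Kenneth's issue by representation.
The 1/9 is divided into 2 equal shares of 1/18 among Nora, George.
Nora is living and takes 1/18.
George predeceased; the 1/18 allotted to George's branch passes to George's issue by representation.
The 1/18 is divided into 3 equal shares of 1/54 among Rose, Quentin, Lydia.
Rose is living and takes 1/54.
Quentin is living and takes 1/54.
Lydia is living and takes 1/54.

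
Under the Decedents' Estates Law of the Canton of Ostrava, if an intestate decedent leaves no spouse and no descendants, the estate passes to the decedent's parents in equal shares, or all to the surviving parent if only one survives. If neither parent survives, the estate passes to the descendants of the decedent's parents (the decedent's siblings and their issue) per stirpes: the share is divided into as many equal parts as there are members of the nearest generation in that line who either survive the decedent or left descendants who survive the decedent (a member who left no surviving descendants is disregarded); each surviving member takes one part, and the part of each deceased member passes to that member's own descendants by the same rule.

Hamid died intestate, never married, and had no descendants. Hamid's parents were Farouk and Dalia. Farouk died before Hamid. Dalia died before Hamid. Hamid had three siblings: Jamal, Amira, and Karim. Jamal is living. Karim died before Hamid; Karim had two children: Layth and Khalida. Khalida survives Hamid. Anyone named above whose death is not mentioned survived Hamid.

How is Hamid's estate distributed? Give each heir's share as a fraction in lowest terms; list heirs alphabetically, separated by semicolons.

Neither parent survives and there are no descendants, so the estate passes to Hamid's siblings and their issue per stirpes.
The estate is divided into 3 equal shares of 1/3 among Jamal, Amira, Karim.
Jamal is living and takes 1/3.
Amira is living and takes 1/3.
Karim predeceased; the 1/3 allotted to Karim's branch passes to Karim's issue by representation.
The 1/3 is divided into 2 equal shares of 1/6 among Layth, Khalida.
Layth is living and takes 1/6.
Khalida is living and takes 1/6.

Amira 1/3; Jamal 1/3; Khalida 1/6; Layth 1/6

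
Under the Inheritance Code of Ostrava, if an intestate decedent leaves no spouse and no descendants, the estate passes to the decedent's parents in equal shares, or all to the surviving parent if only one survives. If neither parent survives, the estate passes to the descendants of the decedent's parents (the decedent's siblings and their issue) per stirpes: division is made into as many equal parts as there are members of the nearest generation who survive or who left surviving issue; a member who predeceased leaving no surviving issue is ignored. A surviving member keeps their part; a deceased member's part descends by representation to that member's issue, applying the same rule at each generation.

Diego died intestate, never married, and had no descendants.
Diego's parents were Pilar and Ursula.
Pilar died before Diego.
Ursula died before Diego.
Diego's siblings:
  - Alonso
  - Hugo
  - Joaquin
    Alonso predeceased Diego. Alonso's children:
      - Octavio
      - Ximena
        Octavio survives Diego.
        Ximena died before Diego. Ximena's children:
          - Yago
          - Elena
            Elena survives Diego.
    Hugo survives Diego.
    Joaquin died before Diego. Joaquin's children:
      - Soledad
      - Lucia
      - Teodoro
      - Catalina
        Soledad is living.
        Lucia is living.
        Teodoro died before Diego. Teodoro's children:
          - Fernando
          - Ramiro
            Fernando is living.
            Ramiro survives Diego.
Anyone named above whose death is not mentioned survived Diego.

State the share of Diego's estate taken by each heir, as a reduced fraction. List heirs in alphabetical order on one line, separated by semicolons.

Catalina 1/12; Elena 1/12; Fernando 1/24; Hugo 1/3; Lucia 1/12; Octavio 1/6; Ramiro 1/24; Soledad 1/12; Yago 1/12

Neither parent survives and there are no descendants, so the estate passes to Diego's siblings and their issue per stirpes.
The estate is divided into 3 equal shares of 1/3 among Alonso, Hugo, Joaquin.
Alonso predeceased; the 1/3 allotted to Alonso's branch passes to Alonso's issue by representation.
The 1/3 is divided into 2 equal shares of 1/6 among Octavio, Ximena.
Octavio is living and takes 1/6.
Ximena predeceased; the 1/6 allotted to Ximena's branch passes to Ximena's issue by representation.
The 1/6 is divided into 2 equal shares of 1/12 among Yago, Elena.
Yago is living and takes 1/12.
Elena is living and takes 1/12.
Hugo is living and takes 1/3.
Joaquin predeceased; the 1/3 allotted to Joaquin's branch passes to Joaquin's issue by representation.
The 1/3 is divided into 4 equal shares of 1/12 among Soledad, Lucia, Teodoro, Catalina.
Soledad is living and takes 1/12.
Lucia is living and takes 1/12.
Teodoro predeceased; the 1/12 allotted to Teodoro's branch passes to Teodoro's issue by representation.
The 1/12 is divided into 2 equal shares of 1/24 among Fernando, Ramiro.
Fernando is living and takes 1/24.
Ramiro is living and takes 1/24.
Catalina is living and takes 1/12.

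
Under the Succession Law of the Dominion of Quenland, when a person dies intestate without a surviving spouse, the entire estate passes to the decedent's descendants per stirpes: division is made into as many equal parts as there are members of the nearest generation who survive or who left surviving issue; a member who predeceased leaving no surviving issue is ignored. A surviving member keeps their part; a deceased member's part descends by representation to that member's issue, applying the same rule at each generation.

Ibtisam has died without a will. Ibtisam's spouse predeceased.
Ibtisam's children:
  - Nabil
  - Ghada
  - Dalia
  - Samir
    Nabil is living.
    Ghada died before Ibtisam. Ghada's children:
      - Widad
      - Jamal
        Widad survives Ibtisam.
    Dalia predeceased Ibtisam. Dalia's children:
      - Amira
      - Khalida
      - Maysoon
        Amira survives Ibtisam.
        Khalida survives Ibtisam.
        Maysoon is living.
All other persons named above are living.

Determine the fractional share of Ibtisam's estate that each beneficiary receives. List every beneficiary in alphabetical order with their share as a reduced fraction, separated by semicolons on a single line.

Amira 1/12; Jamal 1/8; Khalida 1/12; Maysoon 1/12; Nabil 1/4; Samir 1/4; Widad 1/8

There is no surviving spouse, so the entire estate passes to Ibtisam's descendants per stirpes.
The estate is divided into 4 equal shares of 1/4 among Nabil, Ghada, Dalia, Samir.
Nabil is living and takes 1/4.
Ghada predeceased; the 1/4 allotted to Ghada's branch passes to Ghada's issue by representation.
The 1/4 is divided into 2 equal shares of 1/8 among Widad, Jamal.
Widad is living and takes 1/8.
Jamal is living and takes 1/8.
Dalia predeceased; the 1/4 allotted to Dalia's branch passes to Dalia's issue by representation.
The 1/4 is divided into 3 equal shares of 1/12 among Amira, Khalida, Maysoon.
Amira is living and takes 1/12.
Khalida is living and takes 1/12.
Maysoon is living and takes 1/12.
Samir is living and takes 1/4.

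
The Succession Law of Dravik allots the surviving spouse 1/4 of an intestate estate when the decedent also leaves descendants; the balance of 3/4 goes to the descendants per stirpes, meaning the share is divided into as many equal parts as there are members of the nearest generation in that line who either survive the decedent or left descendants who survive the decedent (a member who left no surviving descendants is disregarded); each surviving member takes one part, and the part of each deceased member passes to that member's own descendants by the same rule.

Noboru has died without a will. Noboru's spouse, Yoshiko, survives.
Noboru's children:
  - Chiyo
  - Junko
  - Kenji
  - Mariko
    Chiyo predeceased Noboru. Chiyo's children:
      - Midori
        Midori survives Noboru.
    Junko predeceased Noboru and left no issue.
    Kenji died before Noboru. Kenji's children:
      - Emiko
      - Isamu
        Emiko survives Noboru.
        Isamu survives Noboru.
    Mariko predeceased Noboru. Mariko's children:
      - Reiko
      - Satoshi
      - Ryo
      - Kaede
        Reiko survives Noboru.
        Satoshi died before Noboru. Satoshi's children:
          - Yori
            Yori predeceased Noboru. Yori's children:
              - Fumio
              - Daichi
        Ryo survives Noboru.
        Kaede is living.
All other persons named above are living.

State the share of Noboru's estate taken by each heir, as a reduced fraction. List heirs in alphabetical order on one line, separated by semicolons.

Yoshiko, as surviving spouse, takes 1/4.
The remaining 3/4 passes to Noboru's descendants per stirpes.
Junko left no surviving issue, so that branch lapses and is disregarded.
The 3/4 is divided into 3 equal shares of 1/4 among Chiyo, Kenji, Mariko.
Chiyo predeceased; the 1/4 allotted to Chiyo's branch passes to Chiyo's issue by representation.
Midori is the sole taker at this level and receives the full 1/4.
Kenji predeceased; the 1/4 allotted to Kenji's branch passes to Kenji's issue by representation.
The 1/4 is divided into 2 equal shares of 1/8 among Emiko, Isamu.
Emiko is living and takes 1/8.
Isamu is living and takes 1/8.
Mariko predeceased; the 1/4 allotted to Mariko's branch passes to Mariko's issue by representation.
The 1/4 is divided into 4 equal shares of 1/16 among Reiko, Satoshi, Ryo, Kaede.
Reiko is living and takes 1/16.
Satoshi predeceased; the 1/16 allotted to Satoshi's branch passes to Satoshi's issue by representation.
Yori's line is the sole branch at this level, so the full 1/16 passes to Yori's issue by representation.
The 1/16 is divided into 2 equal shares of 1/32 among Fumio, Daichi.
Fumio is living and takes 1/32.
Daichi is living and takes 1/32.
Ryo is living and takes 1/16.
Kaede is living and takes 1/16.

Daichi 1/32; Emiko 1/8; Fumio 1/32; Isamu 1/8; Kaede 1/16; Midori 1/4; Reiko 1/16; Ryo 1/16; Yoshiko 1/4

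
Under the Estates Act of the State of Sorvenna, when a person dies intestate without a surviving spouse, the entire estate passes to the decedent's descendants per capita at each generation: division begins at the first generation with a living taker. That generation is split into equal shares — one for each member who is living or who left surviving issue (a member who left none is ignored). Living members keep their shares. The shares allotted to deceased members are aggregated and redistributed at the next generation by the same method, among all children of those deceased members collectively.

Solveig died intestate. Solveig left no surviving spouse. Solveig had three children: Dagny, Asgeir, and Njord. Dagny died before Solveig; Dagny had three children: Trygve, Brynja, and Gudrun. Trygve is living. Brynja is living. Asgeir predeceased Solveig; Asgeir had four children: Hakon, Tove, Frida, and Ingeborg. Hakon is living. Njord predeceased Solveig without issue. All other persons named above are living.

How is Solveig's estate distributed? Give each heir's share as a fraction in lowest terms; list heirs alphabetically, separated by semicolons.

Brynja 1/7; Frida 1/7; Gudrun 1/7; Hakon 1/7; Ingeborg 1/7; Tove 1/7; Trygve 1/7

There is no surviving spouse, so the entire estate passes to Solveig's descendants per capita at each generation.
No one at generation 1 (Dagny, Asgeir) is living; moving to the next generation.
At generation 2 (Trygve, Brynja, Gudrun, Hakon, Tove, Frida, Ingeborg) there are 7 shares of (1)/7 = 1/7 each.
Living: Trygve, Brynja, Gudrun, Hakon, Tove, Frida, and Ingeborg — each takes 1/7.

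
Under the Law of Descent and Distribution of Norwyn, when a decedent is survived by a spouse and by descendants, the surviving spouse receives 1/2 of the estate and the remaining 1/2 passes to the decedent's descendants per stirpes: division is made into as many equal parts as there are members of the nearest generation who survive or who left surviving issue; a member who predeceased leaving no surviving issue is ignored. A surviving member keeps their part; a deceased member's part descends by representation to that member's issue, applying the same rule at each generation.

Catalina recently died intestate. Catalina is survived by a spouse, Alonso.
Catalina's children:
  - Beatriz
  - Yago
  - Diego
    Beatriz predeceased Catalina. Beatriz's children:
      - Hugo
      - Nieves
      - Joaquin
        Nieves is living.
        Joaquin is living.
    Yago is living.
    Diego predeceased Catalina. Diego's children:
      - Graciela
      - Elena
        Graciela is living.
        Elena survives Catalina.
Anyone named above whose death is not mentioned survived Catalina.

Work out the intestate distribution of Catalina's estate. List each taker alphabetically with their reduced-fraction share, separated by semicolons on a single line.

Alonso 1/2; Elena 1/12; Graciela 1/12; Hugo 1/18; Joaquin 1/18; Nieves 1/18; Yago 1/6

Alonso, as surviving spouse, takes 1/2.
The remaining 1/2 passes to Catalina's descendants per stirpes.
The 1/2 is divided into 3 equal shares of 1/6 among Beatriz, Yago, Diego.
Beatriz predeceased; the 1/6 allotted to Beatriz's branch passes to Beatriz's issue by representation.
The 1/6 is divided into 3 equal shares of 1/18 among Hugo, Nieves, Joaquin.
Hugo is living and takes 1/18.
Nieves is living and takes 1/18.
Joaquin is living and takes 1/18.
Yago is living and takes 1/6.
Diego predeceased; the 1/6 allotted to Diego's branch passes to Diego's issue by representation.
The 1/6 is divided into 2 equal shares of 1/12 among Graciela, Elena.
Graciela is living and takes 1/12.
Elena is living and takes 1/12.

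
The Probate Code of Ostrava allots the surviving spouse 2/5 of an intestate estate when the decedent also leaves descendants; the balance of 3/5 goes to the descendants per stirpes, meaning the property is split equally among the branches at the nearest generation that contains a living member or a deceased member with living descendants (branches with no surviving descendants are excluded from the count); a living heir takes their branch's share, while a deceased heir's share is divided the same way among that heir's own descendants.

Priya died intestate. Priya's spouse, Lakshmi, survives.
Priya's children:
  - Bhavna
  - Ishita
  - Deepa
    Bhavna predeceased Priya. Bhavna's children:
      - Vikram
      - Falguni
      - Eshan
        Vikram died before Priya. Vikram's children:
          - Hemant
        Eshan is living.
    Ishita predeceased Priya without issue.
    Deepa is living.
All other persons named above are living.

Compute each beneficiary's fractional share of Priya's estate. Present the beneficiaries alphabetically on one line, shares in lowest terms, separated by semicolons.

Lakshmi, as surviving spouse, takes 2/5.
The remaining 3/5 passes to Priya's descendants per stirpes.
Ishita left no surviving issue, so that branch lapses and is disregarded.
The 3/5 is divided into 2 equal shares of 3/10 among Bhavna, Deepa.
Bhavna predeceased; the 3/10 allotted to Bhavna's branch passes to Bhavna's issue by representation.
The 3/10 is divided into 3 equal shares of 1/10 among Vikram, Falguni, Eshan.
Vikram predeceased; the 1/10 allotted to Vikram's branch passes to Vikram's issue by representation.
Hemant is the sole taker at this level and receives the full 1/10.
Falguni is living and takes 1/10.
Eshan is living and takes 1/10.
Deepa is living and takes 3/10.

Deepa 3/10; Eshan 1/10; Falguni 1/10; Hemant 1/10; Lakshmi 2/5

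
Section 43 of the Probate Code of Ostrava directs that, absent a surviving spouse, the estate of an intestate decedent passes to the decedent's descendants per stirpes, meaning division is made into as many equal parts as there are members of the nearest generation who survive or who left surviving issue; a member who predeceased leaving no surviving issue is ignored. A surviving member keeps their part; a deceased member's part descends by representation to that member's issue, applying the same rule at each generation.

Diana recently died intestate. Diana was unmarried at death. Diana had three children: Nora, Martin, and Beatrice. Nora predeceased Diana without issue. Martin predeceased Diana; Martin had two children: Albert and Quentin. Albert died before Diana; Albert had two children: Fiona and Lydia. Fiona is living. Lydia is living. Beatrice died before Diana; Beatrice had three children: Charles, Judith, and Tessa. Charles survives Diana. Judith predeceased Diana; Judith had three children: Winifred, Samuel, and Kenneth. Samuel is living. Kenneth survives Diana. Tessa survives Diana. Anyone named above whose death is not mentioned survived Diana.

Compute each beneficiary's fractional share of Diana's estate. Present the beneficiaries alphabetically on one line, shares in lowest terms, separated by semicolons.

Charles 1/6; Fiona 1/8; Kenneth 1/18; Lydia 1/8; Quentin 1/4; Samuel 1/18; Tessa 1/6; Winifred 1/18

There is no surviving spouse, so the entire estate passes to Diana's descendants per stirpes.
Nora left no surviving issue, so that branch lapses and is disregarded.
The estate is divided into 2 equal shares of 1/2 among Martin, Beatrice.
Martin predeceased; the 1/2 allotted to Martin's branch passes to Martin's issue by representation.
The 1/2 is divided into 2 equal shares of 1/4 among Albert, Quentin.
Albert predeceased; the 1/4 allotted to Albert's branch passes to Albert's issue by representation.
The 1/4 is divided into 2 equal shares of 1/8 among Fiona, Lydia.
Fiona is living and takes 1/8.
Lydia is living and takes 1/8.
Quentin is living and takes 1/4.
Beatrice predeceased; the 1/2 allotted to Beatrice's branch passes to Beatrice's issue by representation.
The 1/2 is divided into 3 equal shares of 1/6 among Charles, Judith, Tessa.
Charles is living and takes 1/6.
Judith predeceased; the 1/6 allotted to Judith's branch passes to Judith's issue by representation.
The 1/6 is divided into 3 equal shares of 1/18 among Winifred, Samuel, Kenneth.
Winifred is living and takes 1/18.
Samuel is living and takes 1/18.
Kenneth is living and takes 1/18.
Tessa is living and takes 1/6.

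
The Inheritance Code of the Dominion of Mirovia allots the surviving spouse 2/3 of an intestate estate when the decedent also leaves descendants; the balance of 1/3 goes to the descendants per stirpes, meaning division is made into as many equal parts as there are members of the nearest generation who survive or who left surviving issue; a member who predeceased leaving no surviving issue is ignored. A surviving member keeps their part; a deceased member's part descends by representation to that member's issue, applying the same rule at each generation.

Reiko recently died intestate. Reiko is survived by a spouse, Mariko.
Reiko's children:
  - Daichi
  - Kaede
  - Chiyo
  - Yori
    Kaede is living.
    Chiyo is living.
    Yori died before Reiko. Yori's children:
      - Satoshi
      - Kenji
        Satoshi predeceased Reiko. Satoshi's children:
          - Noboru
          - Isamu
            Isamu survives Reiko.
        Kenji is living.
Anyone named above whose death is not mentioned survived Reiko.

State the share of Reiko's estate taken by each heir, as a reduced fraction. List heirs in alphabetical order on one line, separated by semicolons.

Chiyo 1/12; Daichi 1/12; Isamu 1/48; Kaede 1/12; Kenji 1/24; Mariko 2/3; Noboru 1/48

Mariko, as surviving spouse, takes 2/3.
The remaining 1/3 passes to Reiko's descendants per stirpes.
The 1/3 is divided into 4 equal shares of 1/12 among Daichi, Kaede, Chiyo, Yori.
Daichi is living and takes 1/12.
Kaede is living and takes 1/12.
Chiyo is living and takes 1/12.
Yori predeceased; the 1/12 allotted to Yori's branch passes to Yori's issue by representation.
The 1/12 is divided into 2 equal shares of 1/24 among Satoshi, Kenji.
Satoshi predeceased; the 1/24 allotted to Satoshi's branch passes to Satoshi's issue by representation.
The 1/24 is divided into 2 equal shares of 1/48 among Noboru, Isamu.
Noboru is living and takes 1/48.
Isamu is living and takes 1/48.
Kenji is living and takes 1/24.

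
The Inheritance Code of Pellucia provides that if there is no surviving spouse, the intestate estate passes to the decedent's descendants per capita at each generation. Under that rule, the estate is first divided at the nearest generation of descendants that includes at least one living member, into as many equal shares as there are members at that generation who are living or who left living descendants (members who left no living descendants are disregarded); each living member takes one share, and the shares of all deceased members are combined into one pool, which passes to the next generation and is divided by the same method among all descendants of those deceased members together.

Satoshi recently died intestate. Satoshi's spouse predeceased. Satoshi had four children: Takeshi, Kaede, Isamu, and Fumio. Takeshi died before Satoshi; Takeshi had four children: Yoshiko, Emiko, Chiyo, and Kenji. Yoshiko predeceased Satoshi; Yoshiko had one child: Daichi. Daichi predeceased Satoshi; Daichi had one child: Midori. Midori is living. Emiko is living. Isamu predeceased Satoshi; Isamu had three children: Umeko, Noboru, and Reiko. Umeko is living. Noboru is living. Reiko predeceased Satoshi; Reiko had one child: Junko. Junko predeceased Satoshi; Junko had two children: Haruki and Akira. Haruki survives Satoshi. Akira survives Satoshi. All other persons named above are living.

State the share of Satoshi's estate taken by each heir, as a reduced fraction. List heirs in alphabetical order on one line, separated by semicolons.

There is no surviving spouse, so the entire estate passes to Satoshi's descendants per capita at each generation.
At generation 1 (Takeshi, Kaede, Isamu, Fumio) there are 4 shares of (1)/4 = 1/4 each.
Living: Kaede and Fumio — each takes 1/4.
Deceased: Takeshi and Isamu. Their combined 1/2 is pooled and carried to generation 2.
At generation 2 (Yoshiko, Emiko, Chiyo, Kenji, Umeko, Noboru, Reiko) there are 7 shares of (1/2)/7 = 1/14 each.
Living: Emiko, Chiyo, Kenji, Umeko, and Noboru — each takes 1/14.
Deceased: Yoshiko and Reiko. Their combined 1/7 is pooled and carried to generation 3.
At generation 3 (Daichi, Junko) there are 2 shares of (1/7)/2 = 1/14 each.
Deceased: Daichi and Junko. Their combined 1/7 is pooled and carried to generation 4.
At generation 4 (Midori, Haruki, Akira) there are 3 shares of (1/7)/3 = 1/21 each.
Living: Midori, Haruki, and Akira — each takes 1/21.

Akira 1/21; Chiyo 1/14; Emiko 1/14; Fumio 1/4; Haruki 1/21; Kaede 1/4; Kenji 1/14; Midori 1/21; Noboru 1/14; Umeko 1/14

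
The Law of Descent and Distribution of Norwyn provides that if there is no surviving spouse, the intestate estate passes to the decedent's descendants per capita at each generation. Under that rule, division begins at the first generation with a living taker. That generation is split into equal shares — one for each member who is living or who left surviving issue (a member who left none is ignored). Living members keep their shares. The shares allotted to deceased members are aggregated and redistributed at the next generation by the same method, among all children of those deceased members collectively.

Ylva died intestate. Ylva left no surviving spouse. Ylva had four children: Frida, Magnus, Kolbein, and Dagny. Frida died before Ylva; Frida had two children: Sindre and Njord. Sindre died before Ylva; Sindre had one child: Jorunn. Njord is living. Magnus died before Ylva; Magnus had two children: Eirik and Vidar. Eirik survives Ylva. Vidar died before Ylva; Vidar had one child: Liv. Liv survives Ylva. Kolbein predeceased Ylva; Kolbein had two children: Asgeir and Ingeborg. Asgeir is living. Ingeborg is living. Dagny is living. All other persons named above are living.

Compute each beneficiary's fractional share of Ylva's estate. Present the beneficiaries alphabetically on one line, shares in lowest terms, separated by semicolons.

Asgeir 1/8; Dagny 1/4; Eirik 1/8; Ingeborg 1/8; Jorunn 1/8; Liv 1/8; Njord 1/8

There is no surviving spouse, so the entire estate passes to Ylva's descendants per capita at each generation.
At generation 1 (Frida, Magnus, Kolbein, Dagny) there are 4 shares of (1)/4 = 1/4 each.
Living: Dagny — each takes 1/4.
Deceased: Frida, Magnus, and Kolbein. Their combined 3/4 is pooled and carried to generation 2.
At generation 2 (Sindre, Njord, Eirik, Vidar, Asgeir, Ingeborg) there are 6 shares of (3/4)/6 = 1/8 each.
Living: Njord, Eirik, Asgeir, and Ingeborg — each takes 1/8.
Deceased: Sindre and Vidar. Their combined 1/4 is pooled and carried to generation 3.
At generation 3 (Jorunn, Liv) there are 2 shares of (1/4)/2 = 1/8 each.
Living: Jorunn and Liv — each takes 1/8.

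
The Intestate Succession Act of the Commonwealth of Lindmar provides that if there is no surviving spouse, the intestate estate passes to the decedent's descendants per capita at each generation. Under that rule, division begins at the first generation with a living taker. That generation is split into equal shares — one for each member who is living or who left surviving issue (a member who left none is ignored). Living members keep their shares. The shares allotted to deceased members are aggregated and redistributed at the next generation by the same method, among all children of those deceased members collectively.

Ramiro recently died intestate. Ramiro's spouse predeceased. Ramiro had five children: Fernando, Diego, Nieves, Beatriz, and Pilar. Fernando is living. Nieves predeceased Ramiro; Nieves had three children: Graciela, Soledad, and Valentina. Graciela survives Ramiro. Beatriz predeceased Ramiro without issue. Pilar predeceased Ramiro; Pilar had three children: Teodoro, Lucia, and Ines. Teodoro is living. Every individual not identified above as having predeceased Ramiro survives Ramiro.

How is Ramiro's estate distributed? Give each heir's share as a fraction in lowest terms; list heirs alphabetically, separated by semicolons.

Diego 1/4; Fernando 1/4; Graciela 1/12; Ines 1/12; Lucia 1/12; Soledad 1/12; Teodoro 1/12; Valentina 1/12

There is no surviving spouse, so the entire estate passes to Ramiro's descendants per capita at each generation.
At generation 1 (Fernando, Diego, Nieves, Pilar) there are 4 shares of (1)/4 = 1/4 each.
Living: Fernando and Diego — each takes 1/4.
Deceased: Nieves and Pilar. Their combined 1/2 is pooled and carried to generation 2.
At generation 2 (Graciela, Soledad, Valentina, Teodoro, Lucia, Ines) there are 6 shares of (1/2)/6 = 1/12 each.
Living: Graciela, Soledad, Valentina, Teodoro, Lucia, and Ines — each takes 1/12.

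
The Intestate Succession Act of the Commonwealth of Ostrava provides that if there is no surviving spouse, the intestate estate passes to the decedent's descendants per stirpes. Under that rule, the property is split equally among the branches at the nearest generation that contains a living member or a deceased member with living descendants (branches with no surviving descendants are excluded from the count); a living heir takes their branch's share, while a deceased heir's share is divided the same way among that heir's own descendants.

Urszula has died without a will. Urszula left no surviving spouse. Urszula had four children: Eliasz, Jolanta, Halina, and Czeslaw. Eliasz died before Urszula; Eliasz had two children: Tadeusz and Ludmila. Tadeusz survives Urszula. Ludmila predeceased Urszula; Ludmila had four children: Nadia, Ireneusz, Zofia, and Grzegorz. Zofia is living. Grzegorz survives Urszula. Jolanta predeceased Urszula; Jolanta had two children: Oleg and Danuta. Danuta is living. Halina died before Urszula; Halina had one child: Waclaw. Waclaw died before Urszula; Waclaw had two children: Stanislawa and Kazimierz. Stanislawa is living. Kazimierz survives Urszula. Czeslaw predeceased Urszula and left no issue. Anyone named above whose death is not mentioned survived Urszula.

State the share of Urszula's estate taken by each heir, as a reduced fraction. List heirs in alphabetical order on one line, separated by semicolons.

Danuta 1/6; Grzegorz 1/24; Ireneusz 1/24; Kazimierz 1/6; Nadia 1/24; Oleg 1/6; Stanislawa 1/6; Tadeusz 1/6; Zofia 1/24

There is no surviving spouse, so the entire estate passes to Urszula's descendants per stirpes.
Czeslaw left no surviving issue, so that branch lapses and is disregarded.
The estate is divided into 3 equal shares of 1/3 among Eliasz, Jolanta, Halina.
Eliasz predeceased; the 1/3 allotted to Eliasz's branch passes to Eliasz's issue by representation.
The 1/3 is divided into 2 equal shares of 1/6 among Tadeusz, Ludmila.
Tadeusz is living and takes 1/6.
Ludmila predeceased; the 1/6 allotted to Ludmila's branch passes to Ludmila's issue by representation.
The 1/6 is divided into 4 equal shares of 1/24 among Nadia, Ireneusz, Zofia, Grzegorz.
Nadia is living and takes 1/24.
Ireneusz is living and takes 1/24.
Zofia is living and takes 1/24.
Grzegorz is living and takes 1/24.
Jolanta predeceased; the 1/3 allotted to Jolanta's branch passes to Jolanta's issue by representation.
The 1/3 is divided into 2 equal shares of 1/6 among Oleg, Danuta.
Oleg is living and takes 1/6.
Danuta is living and takes 1/6.
Halina predeceased; the 1/3 allotted to Halina's branch passes to Halina's issue by representation.
Waclaw's line is the sole branch at this level, so the full 1/3 passes to Waclaw's issue by representation.
The 1/3 is divided into 2 equal shares of 1/6 among Stanislawa, Kazimierz.
Stanislawa is living and takes 1/6.
Kazimierz is living and takes 1/6.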